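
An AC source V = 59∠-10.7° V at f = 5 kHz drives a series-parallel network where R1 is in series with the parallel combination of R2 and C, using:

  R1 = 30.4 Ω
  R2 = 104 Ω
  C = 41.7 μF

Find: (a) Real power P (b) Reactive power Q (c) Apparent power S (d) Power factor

Step 1 — Angular frequency: ω = 2π·f = 2π·5000 = 3.142e+04 rad/s.
Step 2 — Component impedances:
  R1: Z = R = 30.4 Ω
  R2: Z = R = 104 Ω
  C: Z = 1/(jωC) = -j/(ω·C) = 0 - j0.7633 Ω
Step 3 — Parallel branch: R2 || C = 1/(1/R2 + 1/C) = 0.005602 - j0.7633 Ω.
Step 4 — Series with R1: Z_total = R1 + (R2 || C) = 30.41 - j0.7633 Ω = 30.42∠-1.4° Ω.
Step 5 — Source phasor: V = 59∠-10.7° V = 57.97 - j10.95 V.
Step 6 — Current: I = V / Z = 1.915 - j0.3122 A = 1.94∠-9.3° A.
Step 7 — Complex power: S = V·I* = 114.4 - j2.872 VA.
Step 8 — Real power: P = Re(S) = 114.4 W.
Step 9 — Reactive power: Q = Im(S) = -2.872 VAR.
Step 10 — Apparent power: |S| = 114.4 VA.
Step 11 — Power factor: PF = P/|S| = 0.9997 (leading).

(a) P = 114.4 W  (b) Q = -2.872 VAR  (c) S = 114.4 VA  (d) PF = 0.9997 (leading)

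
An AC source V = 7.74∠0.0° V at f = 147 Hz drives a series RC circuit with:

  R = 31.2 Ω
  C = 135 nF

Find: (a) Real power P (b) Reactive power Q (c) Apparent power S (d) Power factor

Step 1 — Angular frequency: ω = 2π·f = 2π·147 = 923.6 rad/s.
Step 2 — Component impedances:
  R: Z = R = 31.2 Ω
  C: Z = 1/(jωC) = -j/(ω·C) = 0 - j8020 Ω
Step 3 — Series combination: Z_total = R + C = 31.2 - j8020 Ω = 8020∠-89.8° Ω.
Step 4 — Source phasor: V = 7.74∠0.0° V = 7.74 V.
Step 5 — Current: I = V / Z = 3.754e-06 + j0.0009651 A = 0.0009651∠89.8° A.
Step 6 — Complex power: S = V·I* = 2.906e-05 - j0.00747 VA.
Step 7 — Real power: P = Re(S) = 2.906e-05 W.
Step 8 — Reactive power: Q = Im(S) = -0.00747 VAR.
Step 9 — Apparent power: |S| = 0.00747 VA.
Step 10 — Power factor: PF = P/|S| = 0.00389 (leading).

(a) P = 2.906e-05 W  (b) Q = -0.00747 VAR  (c) S = 0.00747 VA  (d) PF = 0.00389 (leading)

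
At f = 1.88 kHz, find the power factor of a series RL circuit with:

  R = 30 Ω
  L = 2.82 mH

Step 1 — Angular frequency: ω = 2π·f = 2π·1880 = 1.181e+04 rad/s.
Step 2 — Component impedances:
  R: Z = R = 30 Ω
  L: Z = jωL = j·1.181e+04·0.00282 = 0 + j33.31 Ω
Step 3 — Series combination: Z_total = R + L = 30 + j33.31 Ω = 44.83∠48.0° Ω.
Step 4 — Power factor: PF = cos(φ) = Re(Z)/|Z| = 30/44.83 = 0.6692.
Step 5 — Type: Im(Z) = 33.31 ⇒ lagging (phase φ = 48.0°).

PF = 0.6692 (lagging, φ = 48.0°)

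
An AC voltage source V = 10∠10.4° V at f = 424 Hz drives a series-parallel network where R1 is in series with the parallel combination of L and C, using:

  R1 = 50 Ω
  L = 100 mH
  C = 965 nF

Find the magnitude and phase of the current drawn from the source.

Step 1 — Angular frequency: ω = 2π·f = 2π·424 = 2664 rad/s.
Step 2 — Component impedances:
  R1: Z = R = 50 Ω
  L: Z = jωL = j·2664·0.1 = 0 + j266.4 Ω
  C: Z = 1/(jωC) = -j/(ω·C) = 0 - j389 Ω
Step 3 — Parallel branch: L || C = 1/(1/L + 1/C) = 0 + j845.4 Ω.
Step 4 — Series with R1: Z_total = R1 + (L || C) = 50 + j845.4 Ω = 846.9∠86.6° Ω.
Step 5 — Source phasor: V = 10∠10.4° V = 9.836 + j1.805 V.
Step 6 — Ohm's law: I = V / Z_total = (9.836 + j1.805) / (50 + j845.4) = 0.002813 - j0.01147 A.
Step 7 — Convert to polar: |I| = 0.01181 A, ∠I = -76.2°.

I = 0.01181∠-76.2° A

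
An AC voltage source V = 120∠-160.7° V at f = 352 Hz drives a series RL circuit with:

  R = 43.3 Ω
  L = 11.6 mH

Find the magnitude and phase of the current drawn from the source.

Step 1 — Angular frequency: ω = 2π·f = 2π·352 = 2212 rad/s.
Step 2 — Component impedances:
  R: Z = R = 43.3 Ω
  L: Z = jωL = j·2212·0.0116 = 0 + j25.66 Ω
Step 3 — Series combination: Z_total = R + L = 43.3 + j25.66 Ω = 50.33∠30.6° Ω.
Step 4 — Source phasor: V = 120∠-160.7° V = -113.3 - j39.66 V.
Step 5 — Ohm's law: I = V / Z_total = (-113.3 - j39.66) / (43.3 + j25.66) = -2.338 + j0.4691 A.
Step 6 — Convert to polar: |I| = 2.384 A, ∠I = 168.7°.

I = 2.384∠168.7° A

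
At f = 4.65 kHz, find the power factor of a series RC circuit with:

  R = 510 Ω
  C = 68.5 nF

Step 1 — Angular frequency: ω = 2π·f = 2π·4650 = 2.922e+04 rad/s.
Step 2 — Component impedances:
  R: Z = R = 510 Ω
  C: Z = 1/(jωC) = -j/(ω·C) = 0 - j499.7 Ω
Step 3 — Series combination: Z_total = R + C = 510 - j499.7 Ω = 714∠-44.4° Ω.
Step 4 — Power factor: PF = cos(φ) = Re(Z)/|Z| = 510/714 = 0.7143.
Step 5 — Type: Im(Z) = -499.7 ⇒ leading (phase φ = -44.4°).

PF = 0.7143 (leading, φ = -44.4°)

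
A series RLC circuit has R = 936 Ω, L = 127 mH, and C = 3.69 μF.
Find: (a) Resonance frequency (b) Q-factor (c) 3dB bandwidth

Step 1 — Resonance condition Im(Z)=0 gives ω₀ = 1/√(LC).
Step 2 — ω₀ = 1/√(0.127·3.69e-06) = 1461 rad/s.
Step 3 — f₀ = ω₀/(2π) = 232.5 Hz.
Step 4 — Series Q: Q = ω₀L/R = 1461·0.127/936 = 0.1982.
Step 5 — 3dB bandwidth: Δω = ω₀/Q = 7370 rad/s; BW = Δω/(2π) = 1173 Hz.

(a) f₀ = 232.5 Hz  (b) Q = 0.1982  (c) BW = 1173 Hz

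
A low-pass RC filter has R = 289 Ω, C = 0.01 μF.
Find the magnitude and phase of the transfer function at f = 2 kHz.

Step 1 — Angular frequency: ω = 2π·2000 = 1.257e+04 rad/s.
Step 2 — Transfer function: H(jω) = 1/(1 + jωRC).
Step 3 — Denominator: 1 + jωRC = 1 + j·1.257e+04·289·1e-08 = 1 + j0.03632.
Step 4 — H = 0.9987 - j0.03627.
Step 5 — Magnitude: |H| = 0.9993 (-0.0 dB); phase: φ = -2.1°.

|H| = 0.9993 (-0.0 dB), φ = -2.1°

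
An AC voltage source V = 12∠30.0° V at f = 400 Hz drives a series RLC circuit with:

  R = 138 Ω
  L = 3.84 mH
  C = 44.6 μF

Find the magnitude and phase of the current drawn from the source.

Step 1 — Angular frequency: ω = 2π·f = 2π·400 = 2513 rad/s.
Step 2 — Component impedances:
  R: Z = R = 138 Ω
  L: Z = jωL = j·2513·0.00384 = 0 + j9.651 Ω
  C: Z = 1/(jωC) = -j/(ω·C) = 0 - j8.921 Ω
Step 3 — Series combination: Z_total = R + L + C = 138 + j0.7297 Ω = 138∠0.3° Ω.
Step 4 — Source phasor: V = 12∠30.0° V = 10.39 + j6 V.
Step 5 — Ohm's law: I = V / Z_total = (10.39 + j6) / (138 + j0.7297) = 0.07553 + j0.04308 A.
Step 6 — Convert to polar: |I| = 0.08696 A, ∠I = 29.7°.

I = 0.08696∠29.7° A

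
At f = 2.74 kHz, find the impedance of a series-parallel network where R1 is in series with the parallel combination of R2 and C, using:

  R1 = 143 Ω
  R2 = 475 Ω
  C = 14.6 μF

Step 1 — Angular frequency: ω = 2π·f = 2π·2740 = 1.722e+04 rad/s.
Step 2 — Component impedances:
  R1: Z = R = 143 Ω
  R2: Z = R = 475 Ω
  C: Z = 1/(jωC) = -j/(ω·C) = 0 - j3.978 Ω
Step 3 — Parallel branch: R2 || C = 1/(1/R2 + 1/C) = 0.03332 - j3.978 Ω.
Step 4 — Series with R1: Z_total = R1 + (R2 || C) = 143 - j3.978 Ω = 143.1∠-1.6° Ω.

Z = 143 - j3.978 Ω = 143.1∠-1.6° Ω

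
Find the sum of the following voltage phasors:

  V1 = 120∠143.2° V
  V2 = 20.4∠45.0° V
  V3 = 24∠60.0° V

Step 1 — Convert each phasor to rectangular form:
  V1 = 120·(cos(143.2°) + j·sin(143.2°)) = -96.09 + j71.88 V
  V2 = 20.4·(cos(45.0°) + j·sin(45.0°)) = 14.42 + j14.42 V
  V3 = 24·(cos(60.0°) + j·sin(60.0°)) = 12 + j20.78 V
Step 2 — Sum components: V_total = -69.66 + j107.1 V.
Step 3 — Convert to polar: |V_total| = 127.8 V, ∠V_total = 123.0°.

V_total = 127.8∠123.0° V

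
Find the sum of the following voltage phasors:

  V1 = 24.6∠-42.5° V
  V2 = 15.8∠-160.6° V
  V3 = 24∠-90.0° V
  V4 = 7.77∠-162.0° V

Step 1 — Convert each phasor to rectangular form:
  V1 = 24.6·(cos(-42.5°) + j·sin(-42.5°)) = 18.14 - j16.62 V
  V2 = 15.8·(cos(-160.6°) + j·sin(-160.6°)) = -14.9 - j5.248 V
  V3 = 24·(cos(-90.0°) + j·sin(-90.0°)) = 0 - j24 V
  V4 = 7.77·(cos(-162.0°) + j·sin(-162.0°)) = -7.39 - j2.401 V
Step 2 — Sum components: V_total = -4.156 - j48.27 V.
Step 3 — Convert to polar: |V_total| = 48.45 V, ∠V_total = -94.9°.

V_total = 48.45∠-94.9° V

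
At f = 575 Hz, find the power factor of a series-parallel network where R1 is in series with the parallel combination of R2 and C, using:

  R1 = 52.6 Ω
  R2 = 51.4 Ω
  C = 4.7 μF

Step 1 — Angular frequency: ω = 2π·f = 2π·575 = 3613 rad/s.
Step 2 — Component impedances:
  R1: Z = R = 52.6 Ω
  R2: Z = R = 51.4 Ω
  C: Z = 1/(jωC) = -j/(ω·C) = 0 - j58.89 Ω
Step 3 — Parallel branch: R2 || C = 1/(1/R2 + 1/C) = 29.18 - j25.46 Ω.
Step 4 — Series with R1: Z_total = R1 + (R2 || C) = 81.78 - j25.46 Ω = 85.65∠-17.3° Ω.
Step 5 — Power factor: PF = cos(φ) = Re(Z)/|Z| = 81.78/85.65 = 0.9548.
Step 6 — Type: Im(Z) = -25.46 ⇒ leading (phase φ = -17.3°).

PF = 0.9548 (leading, φ = -17.3°)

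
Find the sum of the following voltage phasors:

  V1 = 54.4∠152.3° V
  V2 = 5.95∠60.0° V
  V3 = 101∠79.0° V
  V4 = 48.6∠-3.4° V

Step 1 — Convert each phasor to rectangular form:
  V1 = 54.4·(cos(152.3°) + j·sin(152.3°)) = -48.17 + j25.29 V
  V2 = 5.95·(cos(60.0°) + j·sin(60.0°)) = 2.975 + j5.153 V
  V3 = 101·(cos(79.0°) + j·sin(79.0°)) = 19.27 + j99.14 V
  V4 = 48.6·(cos(-3.4°) + j·sin(-3.4°)) = 48.51 - j2.882 V
Step 2 — Sum components: V_total = 22.6 + j126.7 V.
Step 3 — Convert to polar: |V_total| = 128.7 V, ∠V_total = 79.9°.

V_total = 128.7∠79.9° V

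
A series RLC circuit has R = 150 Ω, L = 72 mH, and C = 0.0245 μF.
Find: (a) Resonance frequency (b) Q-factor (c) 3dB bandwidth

Step 1 — Resonance: ω₀ = 1/√(LC) = 1/√(0.072·2.45e-08) = 2.381e+04 rad/s.
Step 2 — f₀ = ω₀/(2π) = 3789 Hz.
Step 3 — Series Q: Q = ω₀L/R = 2.381e+04·0.072/150 = 11.43.
Step 4 — Bandwidth: Δω = ω₀/Q = 2083 rad/s; BW = Δω/(2π) = 331.6 Hz.

(a) f₀ = 3789 Hz  (b) Q = 11.43  (c) BW = 331.6 Hz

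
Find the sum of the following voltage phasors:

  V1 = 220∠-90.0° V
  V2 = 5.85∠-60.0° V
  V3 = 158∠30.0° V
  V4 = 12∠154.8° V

Step 1 — Convert each phasor to rectangular form:
  V1 = 220·(cos(-90.0°) + j·sin(-90.0°)) = 0 - j220 V
  V2 = 5.85·(cos(-60.0°) + j·sin(-60.0°)) = 2.925 - j5.066 V
  V3 = 158·(cos(30.0°) + j·sin(30.0°)) = 136.8 + j79 V
  V4 = 12·(cos(154.8°) + j·sin(154.8°)) = -10.86 + j5.109 V
Step 2 — Sum components: V_total = 128.9 - j141 V.
Step 3 — Convert to polar: |V_total| = 191 V, ∠V_total = -47.6°.

V_total = 191∠-47.6° V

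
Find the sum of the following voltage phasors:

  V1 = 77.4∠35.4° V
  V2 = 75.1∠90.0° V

Step 1 — Convert each phasor to rectangular form:
  V1 = 77.4·(cos(35.4°) + j·sin(35.4°)) = 63.09 + j44.84 V
  V2 = 75.1·(cos(90.0°) + j·sin(90.0°)) = 0 + j75.1 V
Step 2 — Sum components: V_total = 63.09 + j119.9 V.
Step 3 — Convert to polar: |V_total| = 135.5 V, ∠V_total = 62.3°.

V_total = 135.5∠62.3° V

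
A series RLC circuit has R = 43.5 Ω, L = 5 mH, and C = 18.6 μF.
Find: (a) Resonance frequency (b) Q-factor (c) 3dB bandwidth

Step 1 — Resonance condition Im(Z)=0 gives ω₀ = 1/√(LC).
Step 2 — ω₀ = 1/√(0.005·1.86e-05) = 3279 rad/s.
Step 3 — f₀ = ω₀/(2π) = 521.9 Hz.
Step 4 — Series Q: Q = ω₀L/R = 3279·0.005/43.5 = 0.3769.
Step 5 — 3dB bandwidth: Δω = ω₀/Q = 8700 rad/s; BW = Δω/(2π) = 1385 Hz.

(a) f₀ = 521.9 Hz  (b) Q = 0.3769  (c) BW = 1385 Hz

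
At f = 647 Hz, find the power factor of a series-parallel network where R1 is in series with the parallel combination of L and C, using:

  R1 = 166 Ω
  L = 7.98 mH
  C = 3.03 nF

Step 1 — Angular frequency: ω = 2π·f = 2π·647 = 4065 rad/s.
Step 2 — Component impedances:
  R1: Z = R = 166 Ω
  L: Z = jωL = j·4065·0.00798 = 0 + j32.44 Ω
  C: Z = 1/(jωC) = -j/(ω·C) = 0 - j8.118e+04 Ω
Step 3 — Parallel branch: L || C = 1/(1/L + 1/C) = 0 + j32.45 Ω.
Step 4 — Series with R1: Z_total = R1 + (L || C) = 166 + j32.45 Ω = 169.1∠11.1° Ω.
Step 5 — Power factor: PF = cos(φ) = Re(Z)/|Z| = 166/169.14 = 0.9814.
Step 6 — Type: Im(Z) = 32.45 ⇒ lagging (phase φ = 11.1°).

PF = 0.9814 (lagging, φ = 11.1°)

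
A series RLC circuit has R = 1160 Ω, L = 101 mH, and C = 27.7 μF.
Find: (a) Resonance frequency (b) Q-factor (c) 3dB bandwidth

Step 1 — Resonance condition Im(Z)=0 gives ω₀ = 1/√(LC).
Step 2 — ω₀ = 1/√(0.101·2.77e-05) = 597.9 rad/s.
Step 3 — f₀ = ω₀/(2π) = 95.15 Hz.
Step 4 — Series Q: Q = ω₀L/R = 597.9·0.101/1160 = 0.05206.
Step 5 — 3dB bandwidth: Δω = ω₀/Q = 1.149e+04 rad/s; BW = Δω/(2π) = 1828 Hz.

(a) f₀ = 95.15 Hz  (b) Q = 0.05206  (c) BW = 1828 Hz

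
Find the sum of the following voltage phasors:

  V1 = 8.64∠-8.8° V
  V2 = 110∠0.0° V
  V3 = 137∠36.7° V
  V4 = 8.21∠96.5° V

Step 1 — Convert each phasor to rectangular form:
  V1 = 8.64·(cos(-8.8°) + j·sin(-8.8°)) = 8.538 - j1.322 V
  V2 = 110·(cos(0.0°) + j·sin(0.0°)) = 110 V
  V3 = 137·(cos(36.7°) + j·sin(36.7°)) = 109.8 + j81.87 V
  V4 = 8.21·(cos(96.5°) + j·sin(96.5°)) = -0.9294 + j8.157 V
Step 2 — Sum components: V_total = 227.5 + j88.71 V.
Step 3 — Convert to polar: |V_total| = 244.1 V, ∠V_total = 21.3°.

V_total = 244.1∠21.3° V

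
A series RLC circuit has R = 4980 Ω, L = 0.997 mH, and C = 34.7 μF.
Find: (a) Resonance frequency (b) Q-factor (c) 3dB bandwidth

Step 1 — Resonance: ω₀ = 1/√(LC) = 1/√(0.000997·3.47e-05) = 5376 rad/s.
Step 2 — f₀ = ω₀/(2π) = 855.7 Hz.
Step 3 — Series Q: Q = ω₀L/R = 5376·0.000997/4980 = 0.001076.
Step 4 — Bandwidth: Δω = ω₀/Q = 4.995e+06 rad/s; BW = Δω/(2π) = 7.95e+05 Hz.

(a) f₀ = 855.7 Hz  (b) Q = 0.001076  (c) BW = 7.95e+05 Hz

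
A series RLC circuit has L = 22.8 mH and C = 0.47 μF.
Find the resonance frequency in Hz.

Step 1 — Resonance condition Im(Z)=0 gives ω₀ = 1/√(LC).
Step 2 — ω₀ = 1/√(0.0228·4.7e-07) = 9660 rad/s.
Step 3 — f₀ = ω₀/(2π) = 1537 Hz.

f₀ = 1537 Hz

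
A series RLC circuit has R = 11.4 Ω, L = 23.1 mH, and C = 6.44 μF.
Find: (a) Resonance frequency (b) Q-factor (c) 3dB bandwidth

Step 1 — Resonance: ω₀ = 1/√(LC) = 1/√(0.0231·6.44e-06) = 2593 rad/s.
Step 2 — f₀ = ω₀/(2π) = 412.6 Hz.
Step 3 — Series Q: Q = ω₀L/R = 2593·0.0231/11.4 = 5.254.
Step 4 — Bandwidth: Δω = ω₀/Q = 493.5 rad/s; BW = Δω/(2π) = 78.54 Hz.

(a) f₀ = 412.6 Hz  (b) Q = 5.254  (c) BW = 78.54 Hz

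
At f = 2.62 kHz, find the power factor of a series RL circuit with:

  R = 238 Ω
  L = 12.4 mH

Step 1 — Angular frequency: ω = 2π·f = 2π·2620 = 1.646e+04 rad/s.
Step 2 — Component impedances:
  R: Z = R = 238 Ω
  L: Z = jωL = j·1.646e+04·0.0124 = 0 + j204.1 Ω
Step 3 — Series combination: Z_total = R + L = 238 + j204.1 Ω = 313.5∠40.6° Ω.
Step 4 — Power factor: PF = cos(φ) = Re(Z)/|Z| = 238/313.548 = 0.7591.
Step 5 — Type: Im(Z) = 204.1 ⇒ lagging (phase φ = 40.6°).

PF = 0.7591 (lagging, φ = 40.6°)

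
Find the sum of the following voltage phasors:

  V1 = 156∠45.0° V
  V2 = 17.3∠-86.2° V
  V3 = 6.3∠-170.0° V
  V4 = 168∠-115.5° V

Step 1 — Convert each phasor to rectangular form:
  V1 = 156·(cos(45.0°) + j·sin(45.0°)) = 110.3 + j110.3 V
  V2 = 17.3·(cos(-86.2°) + j·sin(-86.2°)) = 1.147 - j17.26 V
  V3 = 6.3·(cos(-170.0°) + j·sin(-170.0°)) = -6.204 - j1.094 V
  V4 = 168·(cos(-115.5°) + j·sin(-115.5°)) = -72.33 - j151.6 V
Step 2 — Sum components: V_total = 32.93 - j59.68 V.
Step 3 — Convert to polar: |V_total| = 68.16 V, ∠V_total = -61.1°.

V_total = 68.16∠-61.1° V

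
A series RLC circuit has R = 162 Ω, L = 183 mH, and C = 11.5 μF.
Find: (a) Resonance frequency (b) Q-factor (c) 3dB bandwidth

Step 1 — Resonance: ω₀ = 1/√(LC) = 1/√(0.183·1.15e-05) = 689.3 rad/s.
Step 2 — f₀ = ω₀/(2π) = 109.7 Hz.
Step 3 — Series Q: Q = ω₀L/R = 689.3·0.183/162 = 0.7787.
Step 4 — Bandwidth: Δω = ω₀/Q = 885.2 rad/s; BW = Δω/(2π) = 140.9 Hz.

(a) f₀ = 109.7 Hz  (b) Q = 0.7787  (c) BW = 140.9 Hz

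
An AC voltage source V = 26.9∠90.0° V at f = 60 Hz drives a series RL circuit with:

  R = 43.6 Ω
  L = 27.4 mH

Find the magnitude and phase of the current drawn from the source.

Step 1 — Angular frequency: ω = 2π·f = 2π·60 = 377 rad/s.
Step 2 — Component impedances:
  R: Z = R = 43.6 Ω
  L: Z = jωL = j·377·0.0274 = 0 + j10.33 Ω
Step 3 — Series combination: Z_total = R + L = 43.6 + j10.33 Ω = 44.81∠13.3° Ω.
Step 4 — Source phasor: V = 26.9∠90.0° V = 0 + j26.9 V.
Step 5 — Ohm's law: I = V / Z_total = (0 + j26.9) / (43.6 + j10.33) = 0.1384 + j0.5842 A.
Step 6 — Convert to polar: |I| = 0.6004 A, ∠I = 76.7°.

I = 0.6004∠76.7° A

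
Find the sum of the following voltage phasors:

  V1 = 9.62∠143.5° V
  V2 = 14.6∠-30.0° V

Step 1 — Convert each phasor to rectangular form:
  V1 = 9.62·(cos(143.5°) + j·sin(143.5°)) = -7.733 + j5.722 V
  V2 = 14.6·(cos(-30.0°) + j·sin(-30.0°)) = 12.64 - j7.3 V
Step 2 — Sum components: V_total = 4.911 - j1.578 V.
Step 3 — Convert to polar: |V_total| = 5.158 V, ∠V_total = -17.8°.

V_total = 5.158∠-17.8° V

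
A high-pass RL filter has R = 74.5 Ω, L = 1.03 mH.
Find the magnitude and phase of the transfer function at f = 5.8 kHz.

Step 1 — Angular frequency: ω = 2π·5800 = 3.644e+04 rad/s.
Step 2 — Transfer function: H(jω) = jωL/(R + jωL).
Step 3 — Numerator jωL = j·37.54; denominator R + jωL = 74.5 + j37.54.
Step 4 — H = 0.2025 + j0.4018.
Step 5 — Magnitude: |H| = 0.45 (-6.9 dB); phase: φ = 63.3°.

|H| = 0.45 (-6.9 dB), φ = 63.3°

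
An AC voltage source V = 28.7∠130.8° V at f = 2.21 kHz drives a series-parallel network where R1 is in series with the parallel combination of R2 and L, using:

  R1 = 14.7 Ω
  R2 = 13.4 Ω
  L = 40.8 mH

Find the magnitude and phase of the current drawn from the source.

Step 1 — Angular frequency: ω = 2π·f = 2π·2210 = 1.389e+04 rad/s.
Step 2 — Component impedances:
  R1: Z = R = 14.7 Ω
  R2: Z = R = 13.4 Ω
  L: Z = jωL = j·1.389e+04·0.0408 = 0 + j566.5 Ω
Step 3 — Parallel branch: R2 || L = 1/(1/R2 + 1/L) = 13.39 + j0.3168 Ω.
Step 4 — Series with R1: Z_total = R1 + (R2 || L) = 28.09 + j0.3168 Ω = 28.09∠0.6° Ω.
Step 5 — Source phasor: V = 28.7∠130.8° V = -18.75 + j21.73 V.
Step 6 — Ohm's law: I = V / Z_total = (-18.75 + j21.73) / (28.09 + j0.3168) = -0.6587 + j0.7808 A.
Step 7 — Convert to polar: |I| = 1.022 A, ∠I = 130.2°.

I = 1.022∠130.2° A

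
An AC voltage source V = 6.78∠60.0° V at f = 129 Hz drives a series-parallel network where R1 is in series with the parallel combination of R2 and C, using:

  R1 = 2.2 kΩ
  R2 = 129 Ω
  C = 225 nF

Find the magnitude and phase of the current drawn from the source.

Step 1 — Angular frequency: ω = 2π·f = 2π·129 = 810.5 rad/s.
Step 2 — Component impedances:
  R1: Z = R = 2200 Ω
  R2: Z = R = 129 Ω
  C: Z = 1/(jωC) = -j/(ω·C) = 0 - j5483 Ω
Step 3 — Parallel branch: R2 || C = 1/(1/R2 + 1/C) = 128.9 - j3.033 Ω.
Step 4 — Series with R1: Z_total = R1 + (R2 || C) = 2329 - j3.033 Ω = 2329∠-0.1° Ω.
Step 5 — Source phasor: V = 6.78∠60.0° V = 3.39 + j5.872 V.
Step 6 — Ohm's law: I = V / Z_total = (3.39 + j5.872) / (2329 - j3.033) = 0.001452 + j0.002523 A.
Step 7 — Convert to polar: |I| = 0.002911 A, ∠I = 60.1°.

I = 0.002911∠60.1° A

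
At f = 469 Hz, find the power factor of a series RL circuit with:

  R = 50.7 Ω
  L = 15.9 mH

Step 1 — Angular frequency: ω = 2π·f = 2π·469 = 2947 rad/s.
Step 2 — Component impedances:
  R: Z = R = 50.7 Ω
  L: Z = jωL = j·2947·0.0159 = 0 + j46.85 Ω
Step 3 — Series combination: Z_total = R + L = 50.7 + j46.85 Ω = 69.03∠42.7° Ω.
Step 4 — Power factor: PF = cos(φ) = Re(Z)/|Z| = 50.7/69.035 = 0.7344.
Step 5 — Type: Im(Z) = 46.85 ⇒ lagging (phase φ = 42.7°).

PF = 0.7344 (lagging, φ = 42.7°)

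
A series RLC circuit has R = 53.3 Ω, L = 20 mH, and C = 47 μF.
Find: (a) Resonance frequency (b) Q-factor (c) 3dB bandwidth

Step 1 — Resonance: ω₀ = 1/√(LC) = 1/√(0.02·4.7e-05) = 1031 rad/s.
Step 2 — f₀ = ω₀/(2π) = 164.2 Hz.
Step 3 — Series Q: Q = ω₀L/R = 1031·0.02/53.3 = 0.387.
Step 4 — Bandwidth: Δω = ω₀/Q = 2665 rad/s; BW = Δω/(2π) = 424.1 Hz.

(a) f₀ = 164.2 Hz  (b) Q = 0.387  (c) BW = 424.1 Hz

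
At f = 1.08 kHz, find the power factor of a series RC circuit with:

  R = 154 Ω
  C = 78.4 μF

Step 1 — Angular frequency: ω = 2π·f = 2π·1080 = 6786 rad/s.
Step 2 — Component impedances:
  R: Z = R = 154 Ω
  C: Z = 1/(jωC) = -j/(ω·C) = 0 - j1.88 Ω
Step 3 — Series combination: Z_total = R + C = 154 - j1.88 Ω = 154∠-0.7° Ω.
Step 4 — Power factor: PF = cos(φ) = Re(Z)/|Z| = 154/154.01 = 0.9999.
Step 5 — Type: Im(Z) = -1.88 ⇒ leading (phase φ = -0.7°).

PF = 0.9999 (leading, φ = -0.7°)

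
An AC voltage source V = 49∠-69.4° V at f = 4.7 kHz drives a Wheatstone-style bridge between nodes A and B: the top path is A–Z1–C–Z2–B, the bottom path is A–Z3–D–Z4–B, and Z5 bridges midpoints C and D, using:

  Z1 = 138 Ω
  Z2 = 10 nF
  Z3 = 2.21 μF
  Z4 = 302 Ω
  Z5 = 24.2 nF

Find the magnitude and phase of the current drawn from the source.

Step 1 — Angular frequency: ω = 2π·f = 2π·4700 = 2.953e+04 rad/s.
Step 2 — Component impedances:
  Z1: Z = R = 138 Ω
  Z2: Z = 1/(jωC) = -j/(ω·C) = 0 - j3386 Ω
  Z3: Z = 1/(jωC) = -j/(ω·C) = 0 - j15.32 Ω
  Z4: Z = R = 302 Ω
  Z5: Z = 1/(jωC) = -j/(ω·C) = 0 - j1399 Ω
Step 3 — Bridge requires nodal analysis (the Z5 bridge couples midpoints C and D, so the two paths cannot be reduced to a simple series/parallel combination). Setting node B to ground and injecting 1 A at node A, the 3-node admittance system at A, C, D solves to V_A = Z_AB = 296.1 - j40.79 Ω = 298.9∠-7.8° Ω.
Step 4 — Source phasor: V = 49∠-69.4° V = 17.24 - j45.87 V.
Step 5 — Ohm's law: I = V / Z_total = (17.24 - j45.87) / (296.1 - j40.79) = 0.07808 - j0.1441 A.
Step 6 — Convert to polar: |I| = 0.1639 A, ∠I = -61.6°.

I = 0.1639∠-61.6° A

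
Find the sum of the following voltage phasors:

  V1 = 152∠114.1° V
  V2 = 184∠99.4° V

Step 1 — Convert each phasor to rectangular form:
  V1 = 152·(cos(114.1°) + j·sin(114.1°)) = -62.07 + j138.8 V
  V2 = 184·(cos(99.4°) + j·sin(99.4°)) = -30.05 + j181.5 V
Step 2 — Sum components: V_total = -92.12 + j320.3 V.
Step 3 — Convert to polar: |V_total| = 333.3 V, ∠V_total = 106.0°.

V_total = 333.3∠106.0° V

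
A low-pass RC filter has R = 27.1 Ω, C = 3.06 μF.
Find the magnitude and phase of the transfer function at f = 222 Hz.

Step 1 — Angular frequency: ω = 2π·222 = 1395 rad/s.
Step 2 — Transfer function: H(jω) = 1/(1 + jωRC).
Step 3 — Denominator: 1 + jωRC = 1 + j·1395·27.1·3.06e-06 = 1 + j0.1157.
Step 4 — H = 0.9868 - j0.1141.
Step 5 — Magnitude: |H| = 0.9934 (-0.1 dB); phase: φ = -6.6°.

|H| = 0.9934 (-0.1 dB), φ = -6.6°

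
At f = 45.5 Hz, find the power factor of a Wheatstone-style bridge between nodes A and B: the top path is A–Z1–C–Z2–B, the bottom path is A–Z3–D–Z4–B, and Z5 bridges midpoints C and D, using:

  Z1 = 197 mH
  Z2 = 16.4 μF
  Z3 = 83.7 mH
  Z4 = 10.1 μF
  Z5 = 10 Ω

Step 1 — Angular frequency: ω = 2π·f = 2π·45.5 = 285.9 rad/s.
Step 2 — Component impedances:
  Z1: Z = jωL = j·285.9·0.197 = 0 + j56.32 Ω
  Z2: Z = 1/(jωC) = -j/(ω·C) = 0 - j213.3 Ω
  Z3: Z = jωL = j·285.9·0.0837 = 0 + j23.93 Ω
  Z4: Z = 1/(jωC) = -j/(ω·C) = 0 - j346.3 Ω
  Z5: Z = R = 10 Ω
Step 3 — Bridge requires nodal analysis (the Z5 bridge couples midpoints C and D, so the two paths cannot be reduced to a simple series/parallel combination). Setting node B to ground and injecting 1 A at node A, the 3-node admittance system at A, C, D solves to V_A = Z_AB = 1.017 - j115.1 Ω = 115.1∠-89.5° Ω.
Step 4 — Power factor: PF = cos(φ) = Re(Z)/|Z| = 1.0168/115.1 = 0.008834.
Step 5 — Type: Im(Z) = -115.1 ⇒ leading (phase φ = -89.5°).

PF = 0.008834 (leading, φ = -89.5°)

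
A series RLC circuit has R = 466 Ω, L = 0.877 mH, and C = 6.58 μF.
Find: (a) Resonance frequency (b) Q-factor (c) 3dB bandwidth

Step 1 — Resonance: ω₀ = 1/√(LC) = 1/√(0.000877·6.58e-06) = 1.316e+04 rad/s.
Step 2 — f₀ = ω₀/(2π) = 2095 Hz.
Step 3 — Series Q: Q = ω₀L/R = 1.316e+04·0.000877/466 = 0.02477.
Step 4 — Bandwidth: Δω = ω₀/Q = 5.314e+05 rad/s; BW = Δω/(2π) = 8.457e+04 Hz.

(a) f₀ = 2095 Hz  (b) Q = 0.02477  (c) BW = 8.457e+04 Hz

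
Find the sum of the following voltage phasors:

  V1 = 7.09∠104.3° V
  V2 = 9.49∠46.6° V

Step 1 — Convert each phasor to rectangular form:
  V1 = 7.09·(cos(104.3°) + j·sin(104.3°)) = -1.751 + j6.87 V
  V2 = 9.49·(cos(46.6°) + j·sin(46.6°)) = 6.52 + j6.895 V
Step 2 — Sum components: V_total = 4.769 + j13.77 V.
Step 3 — Convert to polar: |V_total| = 14.57 V, ∠V_total = 70.9°.

V_total = 14.57∠70.9° V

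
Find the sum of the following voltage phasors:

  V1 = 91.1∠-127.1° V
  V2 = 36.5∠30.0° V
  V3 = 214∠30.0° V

Step 1 — Convert each phasor to rectangular form:
  V1 = 91.1·(cos(-127.1°) + j·sin(-127.1°)) = -54.95 - j72.66 V
  V2 = 36.5·(cos(30.0°) + j·sin(30.0°)) = 31.61 + j18.25 V
  V3 = 214·(cos(30.0°) + j·sin(30.0°)) = 185.3 + j107 V
Step 2 — Sum components: V_total = 162 + j52.59 V.
Step 3 — Convert to polar: |V_total| = 170.3 V, ∠V_total = 18.0°.

V_total = 170.3∠18.0° V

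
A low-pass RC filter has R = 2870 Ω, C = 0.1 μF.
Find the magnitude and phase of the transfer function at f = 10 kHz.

Step 1 — Angular frequency: ω = 2π·1e+04 = 6.283e+04 rad/s.
Step 2 — Transfer function: H(jω) = 1/(1 + jωRC).
Step 3 — Denominator: 1 + jωRC = 1 + j·6.283e+04·2870·1e-07 = 1 + j18.03.
Step 4 — H = 0.003066 - j0.05528.
Step 5 — Magnitude: |H| = 0.05537 (-25.1 dB); phase: φ = -86.8°.

|H| = 0.05537 (-25.1 dB), φ = -86.8°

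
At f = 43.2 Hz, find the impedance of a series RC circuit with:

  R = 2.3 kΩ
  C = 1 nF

Step 1 — Angular frequency: ω = 2π·f = 2π·43.2 = 271.4 rad/s.
Step 2 — Component impedances:
  R: Z = R = 2300 Ω
  C: Z = 1/(jωC) = -j/(ω·C) = 0 - j3.684e+06 Ω
Step 3 — Series combination: Z_total = R + C = 2300 - j3.684e+06 Ω = 3.684e+06∠-90.0° Ω.

Z = 2300 - j3.684e+06 Ω = 3.684e+06∠-90.0° Ω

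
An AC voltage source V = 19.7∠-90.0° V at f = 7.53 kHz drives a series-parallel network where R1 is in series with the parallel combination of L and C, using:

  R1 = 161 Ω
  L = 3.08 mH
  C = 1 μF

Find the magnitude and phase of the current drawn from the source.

Step 1 — Angular frequency: ω = 2π·f = 2π·7530 = 4.731e+04 rad/s.
Step 2 — Component impedances:
  R1: Z = R = 161 Ω
  L: Z = jωL = j·4.731e+04·0.00308 = 0 + j145.7 Ω
  C: Z = 1/(jωC) = -j/(ω·C) = 0 - j21.14 Ω
Step 3 — Parallel branch: L || C = 1/(1/L + 1/C) = 0 - j24.72 Ω.
Step 4 — Series with R1: Z_total = R1 + (L || C) = 161 - j24.72 Ω = 162.9∠-8.7° Ω.
Step 5 — Source phasor: V = 19.7∠-90.0° V = 0 - j19.7 V.
Step 6 — Ohm's law: I = V / Z_total = (0 - j19.7) / (161 - j24.72) = 0.01836 - j0.1195 A.
Step 7 — Convert to polar: |I| = 0.1209 A, ∠I = -81.3°.

I = 0.1209∠-81.3° A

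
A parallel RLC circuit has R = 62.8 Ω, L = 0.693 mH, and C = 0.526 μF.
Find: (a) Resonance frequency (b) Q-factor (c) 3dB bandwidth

Step 1 — Resonance: ω₀ = 1/√(LC) = 1/√(0.000693·5.26e-07) = 5.238e+04 rad/s.
Step 2 — f₀ = ω₀/(2π) = 8336 Hz.
Step 3 — Parallel Q: Q = R/(ω₀L) = 62.8/(5.238e+04·0.000693) = 1.73.
Step 4 — Bandwidth: Δω = ω₀/Q = 3.027e+04 rad/s; BW = Δω/(2π) = 4818 Hz.

(a) f₀ = 8336 Hz  (b) Q = 1.73  (c) BW = 4818 Hz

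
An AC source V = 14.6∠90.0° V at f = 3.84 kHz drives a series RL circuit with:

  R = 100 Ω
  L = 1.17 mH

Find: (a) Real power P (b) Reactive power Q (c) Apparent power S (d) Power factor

Step 1 — Angular frequency: ω = 2π·f = 2π·3840 = 2.413e+04 rad/s.
Step 2 — Component impedances:
  R: Z = R = 100 Ω
  L: Z = jωL = j·2.413e+04·0.00117 = 0 + j28.23 Ω
Step 3 — Series combination: Z_total = R + L = 100 + j28.23 Ω = 103.9∠15.8° Ω.
Step 4 — Source phasor: V = 14.6∠90.0° V = 0 + j14.6 V.
Step 5 — Current: I = V / Z = 0.03817 + j0.1352 A = 0.1405∠74.2° A.
Step 6 — Complex power: S = V·I* = 1.974 + j0.5573 VA.
Step 7 — Real power: P = Re(S) = 1.974 W.
Step 8 — Reactive power: Q = Im(S) = 0.5573 VAR.
Step 9 — Apparent power: |S| = 2.051 VA.
Step 10 — Power factor: PF = P/|S| = 0.9624 (lagging).

(a) P = 1.974 W  (b) Q = 0.5573 VAR  (c) S = 2.051 VA  (d) PF = 0.9624 (lagging)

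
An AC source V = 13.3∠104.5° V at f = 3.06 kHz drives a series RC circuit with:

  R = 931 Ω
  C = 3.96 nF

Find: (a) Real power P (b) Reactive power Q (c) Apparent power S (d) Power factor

Step 1 — Angular frequency: ω = 2π·f = 2π·3060 = 1.923e+04 rad/s.
Step 2 — Component impedances:
  R: Z = R = 931 Ω
  C: Z = 1/(jωC) = -j/(ω·C) = 0 - j1.313e+04 Ω
Step 3 — Series combination: Z_total = R + C = 931 - j1.313e+04 Ω = 1.317e+04∠-85.9° Ω.
Step 4 — Source phasor: V = 13.3∠104.5° V = -3.33 + j12.88 V.
Step 5 — Current: I = V / Z = -0.0009934 - j0.0001831 A = 0.00101∠-169.6° A.
Step 6 — Complex power: S = V·I* = 0.0009499 - j0.0134 VA.
Step 7 — Real power: P = Re(S) = 0.0009499 W.
Step 8 — Reactive power: Q = Im(S) = -0.0134 VAR.
Step 9 — Apparent power: |S| = 0.01343 VA.
Step 10 — Power factor: PF = P/|S| = 0.07071 (leading).

(a) P = 0.0009499 W  (b) Q = -0.0134 VAR  (c) S = 0.01343 VA  (d) PF = 0.07071 (leading)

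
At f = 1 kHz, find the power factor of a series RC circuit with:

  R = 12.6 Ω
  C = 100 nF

Step 1 — Angular frequency: ω = 2π·f = 2π·1000 = 6283 rad/s.
Step 2 — Component impedances:
  R: Z = R = 12.6 Ω
  C: Z = 1/(jωC) = -j/(ω·C) = 0 - j1592 Ω
Step 3 — Series combination: Z_total = R + C = 12.6 - j1592 Ω = 1592∠-89.5° Ω.
Step 4 — Power factor: PF = cos(φ) = Re(Z)/|Z| = 12.6/1591.6 = 0.007917.
Step 5 — Type: Im(Z) = -1592 ⇒ leading (phase φ = -89.5°).

PF = 0.007917 (leading, φ = -89.5°)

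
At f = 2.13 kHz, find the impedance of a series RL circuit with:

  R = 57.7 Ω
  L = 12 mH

Step 1 — Angular frequency: ω = 2π·f = 2π·2130 = 1.338e+04 rad/s.
Step 2 — Component impedances:
  R: Z = R = 57.7 Ω
  L: Z = jωL = j·1.338e+04·0.012 = 0 + j160.6 Ω
Step 3 — Series combination: Z_total = R + L = 57.7 + j160.6 Ω = 170.6∠70.2° Ω.

Z = 57.7 + j160.6 Ω = 170.6∠70.2° Ω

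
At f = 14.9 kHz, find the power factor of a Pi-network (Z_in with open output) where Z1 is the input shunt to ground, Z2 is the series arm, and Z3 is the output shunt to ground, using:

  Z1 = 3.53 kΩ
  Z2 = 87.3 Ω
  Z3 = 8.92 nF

Step 1 — Angular frequency: ω = 2π·f = 2π·1.49e+04 = 9.362e+04 rad/s.
Step 2 — Component impedances:
  Z1: Z = R = 3530 Ω
  Z2: Z = R = 87.3 Ω
  Z3: Z = 1/(jωC) = -j/(ω·C) = 0 - j1197 Ω
Step 3 — With open output, the series arm Z2 and the output shunt Z3 appear in series to ground: Z2 + Z3 = 87.3 - j1197 Ω.
Step 4 — Parallel with input shunt Z1: Z_in = Z1 || (Z2 + Z3) = 425.4 - j1028 Ω = 1112∠-67.5° Ω.
Step 5 — Power factor: PF = cos(φ) = Re(Z)/|Z| = 425.42/1112.3 = 0.3825.
Step 6 — Type: Im(Z) = -1028 ⇒ leading (phase φ = -67.5°).

PF = 0.3825 (leading, φ = -67.5°)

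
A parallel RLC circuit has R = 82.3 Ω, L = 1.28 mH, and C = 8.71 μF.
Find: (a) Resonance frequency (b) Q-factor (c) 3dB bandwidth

Step 1 — Resonance: ω₀ = 1/√(LC) = 1/√(0.00128·8.71e-06) = 9471 rad/s.
Step 2 — f₀ = ω₀/(2π) = 1507 Hz.
Step 3 — Parallel Q: Q = R/(ω₀L) = 82.3/(9471·0.00128) = 6.789.
Step 4 — Bandwidth: Δω = ω₀/Q = 1395 rad/s; BW = Δω/(2π) = 222 Hz.

(a) f₀ = 1507 Hz  (b) Q = 6.789  (c) BW = 222 Hz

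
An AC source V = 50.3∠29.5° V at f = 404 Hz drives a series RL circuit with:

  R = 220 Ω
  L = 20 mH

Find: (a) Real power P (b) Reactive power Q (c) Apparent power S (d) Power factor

Step 1 — Angular frequency: ω = 2π·f = 2π·404 = 2538 rad/s.
Step 2 — Component impedances:
  R: Z = R = 220 Ω
  L: Z = jωL = j·2538·0.02 = 0 + j50.77 Ω
Step 3 — Series combination: Z_total = R + L = 220 + j50.77 Ω = 225.8∠13.0° Ω.
Step 4 — Source phasor: V = 50.3∠29.5° V = 43.78 + j24.77 V.
Step 5 — Current: I = V / Z = 0.2136 + j0.06329 A = 0.2228∠16.5° A.
Step 6 — Complex power: S = V·I* = 10.92 + j2.52 VA.
Step 7 — Real power: P = Re(S) = 10.92 W.
Step 8 — Reactive power: Q = Im(S) = 2.52 VAR.
Step 9 — Apparent power: |S| = 11.21 VA.
Step 10 — Power factor: PF = P/|S| = 0.9744 (lagging).

(a) P = 10.92 W  (b) Q = 2.52 VAR  (c) S = 11.21 VA  (d) PF = 0.9744 (lagging)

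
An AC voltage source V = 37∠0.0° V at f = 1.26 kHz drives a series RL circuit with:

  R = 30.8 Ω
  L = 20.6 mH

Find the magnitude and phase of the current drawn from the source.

Step 1 — Angular frequency: ω = 2π·f = 2π·1260 = 7917 rad/s.
Step 2 — Component impedances:
  R: Z = R = 30.8 Ω
  L: Z = jωL = j·7917·0.0206 = 0 + j163.1 Ω
Step 3 — Series combination: Z_total = R + L = 30.8 + j163.1 Ω = 166∠79.3° Ω.
Step 4 — Source phasor: V = 37∠0.0° V = 37 V.
Step 5 — Ohm's law: I = V / Z_total = (37) / (30.8 + j163.1) = 0.04137 - j0.2191 A.
Step 6 — Convert to polar: |I| = 0.2229 A, ∠I = -79.3°.

I = 0.2229∠-79.3° A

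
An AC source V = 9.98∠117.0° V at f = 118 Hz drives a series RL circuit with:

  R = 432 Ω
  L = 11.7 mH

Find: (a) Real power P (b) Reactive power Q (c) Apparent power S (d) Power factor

Step 1 — Angular frequency: ω = 2π·f = 2π·118 = 741.4 rad/s.
Step 2 — Component impedances:
  R: Z = R = 432 Ω
  L: Z = jωL = j·741.4·0.0117 = 0 + j8.675 Ω
Step 3 — Series combination: Z_total = R + L = 432 + j8.675 Ω = 432.1∠1.2° Ω.
Step 4 — Source phasor: V = 9.98∠117.0° V = -4.531 + j8.892 V.
Step 5 — Current: I = V / Z = -0.01007 + j0.02079 A = 0.0231∠115.8° A.
Step 6 — Complex power: S = V·I* = 0.2305 + j0.004628 VA.
Step 7 — Real power: P = Re(S) = 0.2305 W.
Step 8 — Reactive power: Q = Im(S) = 0.004628 VAR.
Step 9 — Apparent power: |S| = 0.2305 VA.
Step 10 — Power factor: PF = P/|S| = 0.9998 (lagging).

(a) P = 0.2305 W  (b) Q = 0.004628 VAR  (c) S = 0.2305 VA  (d) PF = 0.9998 (lagging)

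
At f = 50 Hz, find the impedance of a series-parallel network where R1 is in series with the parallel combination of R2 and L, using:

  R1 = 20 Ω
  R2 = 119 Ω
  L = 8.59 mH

Step 1 — Angular frequency: ω = 2π·f = 2π·50 = 314.2 rad/s.
Step 2 — Component impedances:
  R1: Z = R = 20 Ω
  R2: Z = R = 119 Ω
  L: Z = jωL = j·314.2·0.00859 = 0 + j2.699 Ω
Step 3 — Parallel branch: R2 || L = 1/(1/R2 + 1/L) = 0.06117 + j2.697 Ω.
Step 4 — Series with R1: Z_total = R1 + (R2 || L) = 20.06 + j2.697 Ω = 20.24∠7.7° Ω.

Z = 20.06 + j2.697 Ω = 20.24∠7.7° Ω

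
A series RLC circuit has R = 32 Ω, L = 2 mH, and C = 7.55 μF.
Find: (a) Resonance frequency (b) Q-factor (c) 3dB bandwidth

Step 1 — Resonance: ω₀ = 1/√(LC) = 1/√(0.002·7.55e-06) = 8138 rad/s.
Step 2 — f₀ = ω₀/(2π) = 1295 Hz.
Step 3 — Series Q: Q = ω₀L/R = 8138·0.002/32 = 0.5086.
Step 4 — Bandwidth: Δω = ω₀/Q = 1.6e+04 rad/s; BW = Δω/(2π) = 2546 Hz.

(a) f₀ = 1295 Hz  (b) Q = 0.5086  (c) BW = 2546 Hz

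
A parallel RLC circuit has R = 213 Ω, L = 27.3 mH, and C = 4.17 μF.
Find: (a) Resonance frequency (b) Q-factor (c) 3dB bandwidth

Step 1 — Resonance: ω₀ = 1/√(LC) = 1/√(0.0273·4.17e-06) = 2964 rad/s.
Step 2 — f₀ = ω₀/(2π) = 471.7 Hz.
Step 3 — Parallel Q: Q = R/(ω₀L) = 213/(2964·0.0273) = 2.632.
Step 4 — Bandwidth: Δω = ω₀/Q = 1126 rad/s; BW = Δω/(2π) = 179.2 Hz.

(a) f₀ = 471.7 Hz  (b) Q = 2.632  (c) BW = 179.2 Hz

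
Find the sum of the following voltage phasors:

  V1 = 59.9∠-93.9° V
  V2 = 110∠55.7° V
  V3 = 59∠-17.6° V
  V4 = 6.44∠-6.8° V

Step 1 — Convert each phasor to rectangular form:
  V1 = 59.9·(cos(-93.9°) + j·sin(-93.9°)) = -4.074 - j59.76 V
  V2 = 110·(cos(55.7°) + j·sin(55.7°)) = 61.99 + j90.87 V
  V3 = 59·(cos(-17.6°) + j·sin(-17.6°)) = 56.24 - j17.84 V
  V4 = 6.44·(cos(-6.8°) + j·sin(-6.8°)) = 6.395 - j0.7625 V
Step 2 — Sum components: V_total = 120.5 + j12.51 V.
Step 3 — Convert to polar: |V_total| = 121.2 V, ∠V_total = 5.9°.

V_total = 121.2∠5.9° V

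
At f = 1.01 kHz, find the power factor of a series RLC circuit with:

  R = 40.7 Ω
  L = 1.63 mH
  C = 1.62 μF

Step 1 — Angular frequency: ω = 2π·f = 2π·1010 = 6346 rad/s.
Step 2 — Component impedances:
  R: Z = R = 40.7 Ω
  L: Z = jωL = j·6346·0.00163 = 0 + j10.34 Ω
  C: Z = 1/(jωC) = -j/(ω·C) = 0 - j97.27 Ω
Step 3 — Series combination: Z_total = R + L + C = 40.7 - j86.93 Ω = 95.98∠-64.9° Ω.
Step 4 — Power factor: PF = cos(φ) = Re(Z)/|Z| = 40.7/95.98 = 0.424.
Step 5 — Type: Im(Z) = -86.93 ⇒ leading (phase φ = -64.9°).

PF = 0.424 (leading, φ = -64.9°)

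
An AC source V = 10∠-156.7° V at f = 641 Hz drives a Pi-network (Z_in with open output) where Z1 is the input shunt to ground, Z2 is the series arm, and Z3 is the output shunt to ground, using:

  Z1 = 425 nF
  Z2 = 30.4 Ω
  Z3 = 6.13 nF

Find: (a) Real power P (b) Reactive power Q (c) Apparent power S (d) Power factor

Step 1 — Angular frequency: ω = 2π·f = 2π·641 = 4028 rad/s.
Step 2 — Component impedances:
  Z1: Z = 1/(jωC) = -j/(ω·C) = 0 - j584.2 Ω
  Z2: Z = R = 30.4 Ω
  Z3: Z = 1/(jωC) = -j/(ω·C) = 0 - j4.05e+04 Ω
Step 3 — With open output, the series arm Z2 and the output shunt Z3 appear in series to ground: Z2 + Z3 = 30.4 - j4.05e+04 Ω.
Step 4 — Parallel with input shunt Z1: Z_in = Z1 || (Z2 + Z3) = 0.006146 - j575.9 Ω = 575.9∠-90.0° Ω.
Step 5 — Source phasor: V = 10∠-156.7° V = -9.184 - j3.955 V.
Step 6 — Current: I = V / Z = 0.006868 - j0.01595 A = 0.01736∠-66.7° A.
Step 7 — Complex power: S = V·I* = 1.853e-06 - j0.1736 VA.
Step 8 — Real power: P = Re(S) = 1.853e-06 W.
Step 9 — Reactive power: Q = Im(S) = -0.1736 VAR.
Step 10 — Apparent power: |S| = 0.1736 VA.
Step 11 — Power factor: PF = P/|S| = 1.067e-05 (leading).

(a) P = 1.853e-06 W  (b) Q = -0.1736 VAR  (c) S = 0.1736 VA  (d) PF = 1.067e-05 (leading)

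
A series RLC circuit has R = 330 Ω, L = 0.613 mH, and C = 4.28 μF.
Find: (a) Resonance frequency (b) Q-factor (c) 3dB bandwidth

Step 1 — Resonance: ω₀ = 1/√(LC) = 1/√(0.000613·4.28e-06) = 1.952e+04 rad/s.
Step 2 — f₀ = ω₀/(2π) = 3107 Hz.
Step 3 — Series Q: Q = ω₀L/R = 1.952e+04·0.000613/330 = 0.03627.
Step 4 — Bandwidth: Δω = ω₀/Q = 5.383e+05 rad/s; BW = Δω/(2π) = 8.568e+04 Hz.

(a) f₀ = 3107 Hz  (b) Q = 0.03627  (c) BW = 8.568e+04 Hz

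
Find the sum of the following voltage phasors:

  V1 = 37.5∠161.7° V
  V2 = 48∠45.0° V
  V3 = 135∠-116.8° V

Step 1 — Convert each phasor to rectangular form:
  V1 = 37.5·(cos(161.7°) + j·sin(161.7°)) = -35.6 + j11.77 V
  V2 = 48·(cos(45.0°) + j·sin(45.0°)) = 33.94 + j33.94 V
  V3 = 135·(cos(-116.8°) + j·sin(-116.8°)) = -60.87 - j120.5 V
Step 2 — Sum components: V_total = -62.53 - j74.78 V.
Step 3 — Convert to polar: |V_total| = 97.48 V, ∠V_total = -129.9°.

V_total = 97.48∠-129.9° V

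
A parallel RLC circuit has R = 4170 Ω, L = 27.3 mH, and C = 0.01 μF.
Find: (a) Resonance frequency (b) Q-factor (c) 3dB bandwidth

Step 1 — Resonance: ω₀ = 1/√(LC) = 1/√(0.0273·1e-08) = 6.052e+04 rad/s.
Step 2 — f₀ = ω₀/(2π) = 9632 Hz.
Step 3 — Parallel Q: Q = R/(ω₀L) = 4170/(6.052e+04·0.0273) = 2.524.
Step 4 — Bandwidth: Δω = ω₀/Q = 2.398e+04 rad/s; BW = Δω/(2π) = 3817 Hz.

(a) f₀ = 9632 Hz  (b) Q = 2.524  (c) BW = 3817 Hz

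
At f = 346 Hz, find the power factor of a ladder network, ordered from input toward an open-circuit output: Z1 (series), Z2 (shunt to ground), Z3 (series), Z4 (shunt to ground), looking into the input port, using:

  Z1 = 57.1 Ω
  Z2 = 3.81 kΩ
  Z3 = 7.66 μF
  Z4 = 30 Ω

Step 1 — Angular frequency: ω = 2π·f = 2π·346 = 2174 rad/s.
Step 2 — Component impedances:
  Z1: Z = R = 57.1 Ω
  Z2: Z = R = 3810 Ω
  Z3: Z = 1/(jωC) = -j/(ω·C) = 0 - j60.05 Ω
  Z4: Z = R = 30 Ω
Step 3 — Ladder network (open output): work backward from the far end, alternating series and parallel combinations. Z_in = 87.79 - j59.1 Ω = 105.8∠-33.9° Ω.
Step 4 — Power factor: PF = cos(φ) = Re(Z)/|Z| = 87.79/105.83 = 0.8295.
Step 5 — Type: Im(Z) = -59.1 ⇒ leading (phase φ = -33.9°).

PF = 0.8295 (leading, φ = -33.9°)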